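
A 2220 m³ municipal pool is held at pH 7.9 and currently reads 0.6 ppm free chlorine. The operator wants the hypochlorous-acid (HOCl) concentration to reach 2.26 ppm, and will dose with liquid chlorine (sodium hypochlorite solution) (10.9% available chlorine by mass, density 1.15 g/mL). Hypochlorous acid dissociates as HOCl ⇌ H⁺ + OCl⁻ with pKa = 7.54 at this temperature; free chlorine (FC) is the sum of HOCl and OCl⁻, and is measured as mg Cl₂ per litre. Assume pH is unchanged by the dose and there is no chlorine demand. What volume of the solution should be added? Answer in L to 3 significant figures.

Volume: 2220 m³ = 2,220,000 L.
[OCl⁻]/[HOCl] = 10^(pH − pKa) = 10^(7.9 − 7.54) = 2.291; fraction as HOCl = 1/(1 + 2.291) = 0.3039.
Free chlorine required for 2.26 ppm HOCl: 2.26 / 0.3039 = 7.437 ppm.
FC to add: 7.437 − 0.6 = 6.837 mg/L as Cl₂.
Cl₂ equivalent: 6.837 mg/L × 2,220,000 L = 15,180 g.
Product at 10.9% available Cl: 15,180 / 0.109 = 139,300 g.
Volume: 139,300 g ÷ 1.15 g/mL = 121,100 mL.

121 L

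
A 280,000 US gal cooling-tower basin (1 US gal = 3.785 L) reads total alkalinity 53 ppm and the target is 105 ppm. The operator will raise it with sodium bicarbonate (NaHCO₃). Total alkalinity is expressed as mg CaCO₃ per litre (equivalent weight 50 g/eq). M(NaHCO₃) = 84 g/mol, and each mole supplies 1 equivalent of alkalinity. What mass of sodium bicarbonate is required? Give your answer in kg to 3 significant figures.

Volume: 280,000 US gal × 3.785 L/gal = 1,059,800 L.
Alkalinity to add: (105 − 53) = 52 mg/L as CaCO₃ × 1,059,800 L = 55,110 g as CaCO₃.
Equivalents: 55,110 g ÷ 50 g/eq = 1102 eq.
NaHCO₃ supplies 1 eq per mole → 1102 mol.
Mass: 1102 mol × 84 g/mol = 92,580 g.

92.6 kg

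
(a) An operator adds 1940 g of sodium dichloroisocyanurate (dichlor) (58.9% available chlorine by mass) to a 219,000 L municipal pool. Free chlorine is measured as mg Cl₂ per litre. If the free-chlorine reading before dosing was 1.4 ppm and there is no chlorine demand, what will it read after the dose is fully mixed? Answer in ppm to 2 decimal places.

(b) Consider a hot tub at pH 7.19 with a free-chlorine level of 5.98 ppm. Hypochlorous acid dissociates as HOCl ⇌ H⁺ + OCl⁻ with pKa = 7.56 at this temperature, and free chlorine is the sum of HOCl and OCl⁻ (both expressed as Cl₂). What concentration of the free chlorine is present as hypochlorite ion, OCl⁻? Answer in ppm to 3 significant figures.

(a) 6.62 ppm; (b) 1.79 ppm

(a) Available chlorine delivered: 1940 g × 0.589 = 1143 g as Cl₂.
(a) Concentration rise: 1143 g / 219,000 L = 5.218 mg/L = 5.22 ppm.
(a) Final FC: 1.4 + 5.22 = 6.62 ppm.

(b) [OCl⁻]/[HOCl] = 10^(pH − pKa) = 10^(7.19 − 7.56) = 10^-0.37 = 0.4266.
(b) Fraction as HOCl = 1 / (1 + 0.4266) = 0.701.
(b) OCl⁻ = (1 − 0.701) × 5.98 ppm = 1.788 ppm.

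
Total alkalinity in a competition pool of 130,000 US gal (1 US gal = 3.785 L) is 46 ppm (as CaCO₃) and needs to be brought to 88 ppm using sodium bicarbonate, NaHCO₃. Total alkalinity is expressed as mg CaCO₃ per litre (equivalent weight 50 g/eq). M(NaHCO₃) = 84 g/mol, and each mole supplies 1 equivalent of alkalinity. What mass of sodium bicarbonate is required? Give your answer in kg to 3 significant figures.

34.7 kg

Volume: 130,000 US gal × 3.785 L/gal = 492,050 L.
Alkalinity to add: (88 − 46) = 42 mg/L as CaCO₃ × 492,050 L = 20,670 g as CaCO₃.
Equivalents: 20,670 g ÷ 50 g/eq = 413.3 eq.
NaHCO₃ supplies 1 eq per mole → 413.3 mol.
Mass: 413.3 mol × 84 g/mol = 34,720 g.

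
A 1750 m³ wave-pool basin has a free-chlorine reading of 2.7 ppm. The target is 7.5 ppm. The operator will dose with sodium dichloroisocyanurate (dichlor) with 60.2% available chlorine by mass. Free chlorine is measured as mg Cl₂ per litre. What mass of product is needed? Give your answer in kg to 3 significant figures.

Volume: 1750 m³ = 1,750,000 L.
Chlorine deficit: 7.5 − 2.7 = 4.8 ppm = 4.8 mg/L as Cl₂.
Cl₂ equivalent needed: 4.8 mg/L × 1,750,000 L = 8,400,000 mg = 8400 g.
Product at 60.2% available chlorine: 8400 / 0.602 = 13,950 g.

14.0 kg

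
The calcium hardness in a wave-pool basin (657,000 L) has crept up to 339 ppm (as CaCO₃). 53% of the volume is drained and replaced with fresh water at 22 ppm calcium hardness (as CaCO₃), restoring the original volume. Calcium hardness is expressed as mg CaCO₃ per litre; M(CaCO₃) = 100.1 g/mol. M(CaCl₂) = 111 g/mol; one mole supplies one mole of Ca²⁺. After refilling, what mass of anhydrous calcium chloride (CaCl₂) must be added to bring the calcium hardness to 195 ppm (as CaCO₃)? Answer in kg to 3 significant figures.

17.5 kg

After draining 53% and refilling: 339 × 0.47 + 22 × 0.53 = 170.99 ppm.
Deficit to target: 195 − 170.99 = 24.01 mg/L.
As CaCO₃: 24.01 mg/L × 657,000 L = 15,770 g; ÷ 100.1 = 157.6 mol Ca²⁺.
Mass: 157.6 × 111 = 17,490 g.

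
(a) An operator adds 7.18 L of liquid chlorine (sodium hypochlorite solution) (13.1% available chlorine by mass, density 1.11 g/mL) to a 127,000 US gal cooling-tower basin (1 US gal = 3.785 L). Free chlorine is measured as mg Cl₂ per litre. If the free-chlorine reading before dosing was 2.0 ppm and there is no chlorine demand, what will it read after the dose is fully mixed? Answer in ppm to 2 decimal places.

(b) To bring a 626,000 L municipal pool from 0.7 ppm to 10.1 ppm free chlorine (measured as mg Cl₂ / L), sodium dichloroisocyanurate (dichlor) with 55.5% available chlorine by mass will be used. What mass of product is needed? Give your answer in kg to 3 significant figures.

(a) Volume: 127,000 US gal × 3.785 L/gal = 480,695 L.
(a) Mass of solution: 7.18 L × 1000 mL/L × 1.11 g/mL = 7970 g.
(a) Available chlorine delivered: 7970 g × 0.131 = 1044 g as Cl₂.
(a) Concentration rise: 1044 g / 480,695 L = 2.172 mg/L = 2.17 ppm.
(a) Final FC: 2.0 + 2.17 = 4.17 ppm.

(b) Chlorine deficit: 10.1 − 0.7 = 9.4 ppm = 9.4 mg/L as Cl₂.
(b) Cl₂ equivalent needed: 9.4 mg/L × 626,000 L = 5,884,000 mg = 5884 g.
(b) Product at 55.5% available chlorine: 5884 / 0.555 = 10,600 g.

(a) 4.17 ppm; (b) 10.6 kg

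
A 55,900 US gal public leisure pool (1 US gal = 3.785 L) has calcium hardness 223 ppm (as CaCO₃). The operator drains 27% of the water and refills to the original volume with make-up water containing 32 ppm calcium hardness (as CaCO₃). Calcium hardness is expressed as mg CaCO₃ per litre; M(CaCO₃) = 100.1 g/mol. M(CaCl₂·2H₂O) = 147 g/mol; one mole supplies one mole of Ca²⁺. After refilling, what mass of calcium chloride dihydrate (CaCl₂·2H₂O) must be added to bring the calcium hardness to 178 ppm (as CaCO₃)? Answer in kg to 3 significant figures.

2.04 kg

Volume: 55,900 US gal × 3.785 L/gal = 211,582 L.
After draining 27% and refilling: 223 × 0.73 + 32 × 0.27 = 171.43 ppm.
Deficit to target: 178 − 171.43 = 6.57 mg/L.
As CaCO₃: 6.57 mg/L × 211,582 L = 1390 g; ÷ 100.1 = 13.89 mol Ca²⁺.
Mass: 13.89 × 147 = 2041 g.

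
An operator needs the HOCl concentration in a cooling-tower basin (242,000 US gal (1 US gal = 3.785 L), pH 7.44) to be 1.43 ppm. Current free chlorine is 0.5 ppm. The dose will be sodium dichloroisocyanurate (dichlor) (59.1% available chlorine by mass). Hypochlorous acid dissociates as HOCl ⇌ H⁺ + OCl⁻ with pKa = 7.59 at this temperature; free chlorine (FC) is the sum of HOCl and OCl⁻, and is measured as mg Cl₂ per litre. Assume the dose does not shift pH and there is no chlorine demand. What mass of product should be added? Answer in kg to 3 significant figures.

Volume: 242,000 US gal × 3.785 L/gal = 915,970 L.
[OCl⁻]/[HOCl] = 10^(pH − pKa) = 10^(7.44 − 7.59) = 0.7079; fraction as HOCl = 1/(1 + 0.7079) = 0.5855.
Free chlorine required for 1.43 ppm HOCl: 1.43 / 0.5855 = 2.442 ppm.
FC to add: 2.442 − 0.5 = 1.942 mg/L as Cl₂.
Cl₂ equivalent: 1.942 mg/L × 915,970 L = 1779 g.
Product at 59.1% available Cl: 1779 / 0.591 = 3010 g.

3.01 kg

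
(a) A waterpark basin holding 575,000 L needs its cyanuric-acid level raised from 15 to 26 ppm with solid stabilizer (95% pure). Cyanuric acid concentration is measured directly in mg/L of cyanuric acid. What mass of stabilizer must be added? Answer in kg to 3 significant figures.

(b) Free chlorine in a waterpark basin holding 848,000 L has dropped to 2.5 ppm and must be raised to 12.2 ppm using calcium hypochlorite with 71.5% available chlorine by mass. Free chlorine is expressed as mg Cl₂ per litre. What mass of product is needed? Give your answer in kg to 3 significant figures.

(a) 6.66 kg; (b) 11.5 kg

(a) CYA to add: (26 − 15) = 11 mg/L × 575,000 L = 6325 g cyanuric acid.
(a) At 95% purity: 6325 / 0.95 = 6658 g product.

(b) Chlorine deficit: 12.2 − 2.5 = 9.7 ppm = 9.7 mg/L as Cl₂.
(b) Cl₂ equivalent needed: 9.7 mg/L × 848,000 L = 8,226,000 mg = 8226 g.
(b) Product at 71.5% available chlorine: 8226 / 0.715 = 11,500 g.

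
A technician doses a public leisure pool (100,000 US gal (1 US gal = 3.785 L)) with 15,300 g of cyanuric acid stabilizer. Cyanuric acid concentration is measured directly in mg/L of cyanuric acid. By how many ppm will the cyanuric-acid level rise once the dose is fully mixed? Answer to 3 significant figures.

40.4 ppm

Volume: 100,000 US gal × 3.785 L/gal = 378,500 L.
Rise: 15,300 g / 378,500 L × 1000 = 40.42 mg/L.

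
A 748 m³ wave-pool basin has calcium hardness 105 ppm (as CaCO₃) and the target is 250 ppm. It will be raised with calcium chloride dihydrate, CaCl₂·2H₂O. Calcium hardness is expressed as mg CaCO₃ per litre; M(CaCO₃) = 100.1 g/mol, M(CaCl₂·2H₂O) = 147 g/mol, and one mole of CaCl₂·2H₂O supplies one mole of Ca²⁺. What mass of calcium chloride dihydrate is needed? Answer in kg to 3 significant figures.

159 kg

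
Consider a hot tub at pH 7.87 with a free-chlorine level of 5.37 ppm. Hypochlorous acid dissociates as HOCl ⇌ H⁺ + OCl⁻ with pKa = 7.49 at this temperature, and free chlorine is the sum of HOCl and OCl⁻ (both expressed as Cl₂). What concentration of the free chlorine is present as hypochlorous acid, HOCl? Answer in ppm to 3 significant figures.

1.58 ppm

[OCl⁻]/[HOCl] = 10^(pH − pKa) = 10^(7.87 − 7.49) = 10^0.38 = 2.399.
Fraction as HOCl = 1 / (1 + 2.399) = 0.2942.
HOCl = 0.2942 × 5.37 ppm = 1.58 ppm.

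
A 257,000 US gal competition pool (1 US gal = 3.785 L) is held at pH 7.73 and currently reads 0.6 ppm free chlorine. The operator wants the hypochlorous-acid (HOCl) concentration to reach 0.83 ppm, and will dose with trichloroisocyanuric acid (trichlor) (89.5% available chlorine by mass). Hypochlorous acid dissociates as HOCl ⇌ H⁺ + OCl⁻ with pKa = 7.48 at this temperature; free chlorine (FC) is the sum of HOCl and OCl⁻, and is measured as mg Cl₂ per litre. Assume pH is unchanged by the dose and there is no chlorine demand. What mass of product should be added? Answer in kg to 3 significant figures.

Volume: 257,000 US gal × 3.785 L/gal = 972,745 L.
[OCl⁻]/[HOCl] = 10^(pH − pKa) = 10^(7.73 − 7.48) = 1.778; fraction as HOCl = 1/(1 + 1.778) = 0.3599.
Free chlorine required for 0.83 ppm HOCl: 0.83 / 0.3599 = 2.306 ppm.
FC to add: 2.306 − 0.6 = 1.706 mg/L as Cl₂.
Cl₂ equivalent: 1.706 mg/L × 972,745 L = 1659 g.
Product at 89.5% available Cl: 1659 / 0.895 = 1854 g.

1.85 kg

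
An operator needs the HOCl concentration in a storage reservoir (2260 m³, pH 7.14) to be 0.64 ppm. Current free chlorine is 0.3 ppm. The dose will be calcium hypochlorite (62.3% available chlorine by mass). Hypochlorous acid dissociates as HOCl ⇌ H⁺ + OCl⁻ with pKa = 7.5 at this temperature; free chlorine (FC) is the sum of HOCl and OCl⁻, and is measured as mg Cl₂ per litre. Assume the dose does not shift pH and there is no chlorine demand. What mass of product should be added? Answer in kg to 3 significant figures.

Volume: 2260 m³ = 2,260,000 L.
[OCl⁻]/[HOCl] = 10^(pH − pKa) = 10^(7.14 − 7.5) = 0.4365; fraction as HOCl = 1/(1 + 0.4365) = 0.6961.
Free chlorine required for 0.64 ppm HOCl: 0.64 / 0.6961 = 0.9194 ppm.
FC to add: 0.9194 − 0.3 = 0.6194 mg/L as Cl₂.
Cl₂ equivalent: 0.6194 mg/L × 2,260,000 L = 1400 g.
Product at 62.3% available Cl: 1400 / 0.623 = 2247 g.

2.25 kg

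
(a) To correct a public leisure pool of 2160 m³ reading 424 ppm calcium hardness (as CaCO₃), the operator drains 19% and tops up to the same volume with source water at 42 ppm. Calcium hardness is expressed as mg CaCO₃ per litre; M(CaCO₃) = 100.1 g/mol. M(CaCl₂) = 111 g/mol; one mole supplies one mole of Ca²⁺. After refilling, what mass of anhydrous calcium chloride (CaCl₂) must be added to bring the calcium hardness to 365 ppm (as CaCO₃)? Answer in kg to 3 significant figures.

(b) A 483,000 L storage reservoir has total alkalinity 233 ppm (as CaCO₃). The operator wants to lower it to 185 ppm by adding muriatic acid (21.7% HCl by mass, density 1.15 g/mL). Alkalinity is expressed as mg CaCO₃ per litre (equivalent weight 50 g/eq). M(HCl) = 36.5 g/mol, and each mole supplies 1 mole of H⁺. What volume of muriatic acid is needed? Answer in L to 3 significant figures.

(a) Volume: 2160 m³ = 2,160,000 L.
(a) After draining 19% and refilling: 424 × 0.81 + 42 × 0.19 = 351.42 ppm.
(a) Deficit to target: 365 − 351.42 = 13.58 mg/L.
(a) As CaCO₃: 13.58 mg/L × 2,160,000 L = 29,330 g; ÷ 100.1 = 293 mol Ca²⁺.
(a) Mass: 293 × 111 = 32,530 g.

(b) Alkalinity to neutralize: (233 − 185) = 48 mg/L as CaCO₃ × 483,000 L = 23,180 g as CaCO₃.
(b) Equivalents of H⁺ required: 23,180 ÷ 50 g/eq = 463.7 eq = 463.7 mol HCl.
(b) Mass of HCl: 463.7 × 36.5 = 16,920 g.
(b) Mass of 21.7% solution: 16,920 / 0.217 = 77,990 g.
(b) Volume: 77,990 g ÷ 1.15 g/mL = 67,820 mL.

(a) 32.5 kg; (b) 67.8 L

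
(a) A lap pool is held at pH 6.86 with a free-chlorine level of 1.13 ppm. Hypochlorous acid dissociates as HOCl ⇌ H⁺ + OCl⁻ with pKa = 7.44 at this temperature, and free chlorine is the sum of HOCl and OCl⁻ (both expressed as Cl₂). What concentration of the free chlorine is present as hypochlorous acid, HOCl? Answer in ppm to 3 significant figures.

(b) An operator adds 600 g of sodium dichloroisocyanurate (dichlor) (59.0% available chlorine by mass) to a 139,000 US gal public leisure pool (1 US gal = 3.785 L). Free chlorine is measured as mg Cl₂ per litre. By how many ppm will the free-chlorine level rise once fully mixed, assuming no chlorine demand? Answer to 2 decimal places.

(a) 0.895 ppm; (b) 0.67 ppm

(a) [OCl⁻]/[HOCl] = 10^(pH − pKa) = 10^(6.86 − 7.44) = 10^-0.58 = 0.263.
(a) Fraction as HOCl = 1 / (1 + 0.263) = 0.7917.
(a) HOCl = 0.7917 × 1.13 ppm = 0.8947 ppm.

(b) Volume: 139,000 US gal × 3.785 L/gal = 526,115 L.
(b) Available chlorine delivered: 600 g × 0.59 = 354 g as Cl₂.
(b) Concentration rise: 354 g / 526,115 L = 0.6729 mg/L = 0.67 ppm.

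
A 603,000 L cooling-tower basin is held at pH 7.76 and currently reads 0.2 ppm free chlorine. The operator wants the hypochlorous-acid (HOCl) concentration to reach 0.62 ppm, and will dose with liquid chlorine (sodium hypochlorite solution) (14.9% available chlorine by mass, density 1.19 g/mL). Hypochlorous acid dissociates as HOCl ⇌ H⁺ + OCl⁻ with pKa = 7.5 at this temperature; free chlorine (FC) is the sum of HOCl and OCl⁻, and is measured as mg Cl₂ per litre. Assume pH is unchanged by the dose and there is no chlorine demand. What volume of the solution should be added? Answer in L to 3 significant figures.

5.27 L

[OCl⁻]/[HOCl] = 10^(pH − pKa) = 10^(7.76 − 7.5) = 1.82; fraction as HOCl = 1/(1 + 1.82) = 0.3546.
Free chlorine required for 0.62 ppm HOCl: 0.62 / 0.3546 = 1.748 ppm.
FC to add: 1.748 − 0.2 = 1.548 mg/L as Cl₂.
Cl₂ equivalent: 1.548 mg/L × 603,000 L = 933.6 g.
Product at 14.9% available Cl: 933.6 / 0.149 = 6266 g.
Volume: 6266 g ÷ 1.19 g/mL = 5265 mL.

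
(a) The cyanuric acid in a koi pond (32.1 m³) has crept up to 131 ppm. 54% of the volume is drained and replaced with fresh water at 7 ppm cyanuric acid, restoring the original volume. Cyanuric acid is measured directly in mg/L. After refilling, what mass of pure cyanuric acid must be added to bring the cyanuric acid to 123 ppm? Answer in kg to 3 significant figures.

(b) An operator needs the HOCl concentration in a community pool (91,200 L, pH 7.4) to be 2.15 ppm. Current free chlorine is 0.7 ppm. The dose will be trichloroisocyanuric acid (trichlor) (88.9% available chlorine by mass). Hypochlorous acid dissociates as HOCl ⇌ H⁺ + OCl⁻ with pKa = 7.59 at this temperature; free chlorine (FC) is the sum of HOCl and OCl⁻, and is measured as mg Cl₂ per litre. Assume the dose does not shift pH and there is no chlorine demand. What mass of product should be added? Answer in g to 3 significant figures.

(a) Volume: 32.1 m³ = 32,100 L.
(a) After draining 54% and refilling: 131 × 0.46 + 7 × 0.54 = 64.04 ppm.
(a) Deficit to target: 123 − 64.04 = 58.96 mg/L.
(a) Mass: 58.96 mg/L × 32,100 L = 1893 g cyanuric acid.

(b) [OCl⁻]/[HOCl] = 10^(pH − pKa) = 10^(7.4 − 7.59) = 0.6457; fraction as HOCl = 1/(1 + 0.6457) = 0.6077.
(b) Free chlorine required for 2.15 ppm HOCl: 2.15 / 0.6077 = 3.538 ppm.
(b) FC to add: 3.538 − 0.7 = 2.838 mg/L as Cl₂.
(b) Cl₂ equivalent: 2.838 mg/L × 91,200 L = 258.8 g.
(b) Product at 88.9% available Cl: 258.8 / 0.889 = 291.2 g.

(a) 1.89 kg; (b) 291 g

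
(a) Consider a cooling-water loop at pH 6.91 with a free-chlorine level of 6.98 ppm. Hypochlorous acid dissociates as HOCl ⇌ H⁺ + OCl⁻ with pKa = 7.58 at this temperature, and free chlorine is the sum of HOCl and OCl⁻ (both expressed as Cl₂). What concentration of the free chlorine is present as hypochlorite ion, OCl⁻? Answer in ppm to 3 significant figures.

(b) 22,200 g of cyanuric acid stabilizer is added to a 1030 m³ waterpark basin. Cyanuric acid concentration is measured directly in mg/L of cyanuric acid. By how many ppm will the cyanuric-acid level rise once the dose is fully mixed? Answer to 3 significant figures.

(a) 1.23 ppm; (b) 21.6 ppm

(a) [OCl⁻]/[HOCl] = 10^(pH − pKa) = 10^(6.91 − 7.58) = 10^-0.67 = 0.2138.
(a) Fraction as HOCl = 1 / (1 + 0.2138) = 0.8239.
(a) OCl⁻ = (1 − 0.8239) × 6.98 ppm = 1.229 ppm.

(b) Volume: 1030 m³ = 1,030,000 L.
(b) Rise: 22,200 g / 1,030,000 L × 1000 = 21.55 mg/L.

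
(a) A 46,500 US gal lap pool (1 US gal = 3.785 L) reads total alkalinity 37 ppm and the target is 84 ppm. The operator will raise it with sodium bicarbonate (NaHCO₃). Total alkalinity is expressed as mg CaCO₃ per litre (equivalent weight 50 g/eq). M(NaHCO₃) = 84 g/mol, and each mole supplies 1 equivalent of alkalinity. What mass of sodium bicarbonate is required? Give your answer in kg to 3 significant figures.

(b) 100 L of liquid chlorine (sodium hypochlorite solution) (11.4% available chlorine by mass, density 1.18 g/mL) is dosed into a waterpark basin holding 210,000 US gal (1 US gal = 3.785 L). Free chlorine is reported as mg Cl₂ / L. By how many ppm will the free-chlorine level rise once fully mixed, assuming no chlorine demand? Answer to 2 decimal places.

(a) 13.9 kg; (b) 16.92 ppm

(a) Volume: 46,500 US gal × 3.785 L/gal = 176,002 L.
(a) Alkalinity to add: (84 − 37) = 47 mg/L as CaCO₃ × 176,002 L = 8272 g as CaCO₃.
(a) Equivalents: 8272 g ÷ 50 g/eq = 165.4 eq.
(a) NaHCO₃ supplies 1 eq per mole → 165.4 mol.
(a) Mass: 165.4 mol × 84 g/mol = 13,900 g.

(b) Volume: 210,000 US gal × 3.785 L/gal = 794,850 L.
(b) Mass of solution: 100 L × 1000 mL/L × 1.18 g/mL = 118,000 g.
(b) Available chlorine delivered: 118,000 g × 0.114 = 13,450 g as Cl₂.
(b) Concentration rise: 13,450 g / 794,850 L = 16.92 mg/L = 16.92 ppm.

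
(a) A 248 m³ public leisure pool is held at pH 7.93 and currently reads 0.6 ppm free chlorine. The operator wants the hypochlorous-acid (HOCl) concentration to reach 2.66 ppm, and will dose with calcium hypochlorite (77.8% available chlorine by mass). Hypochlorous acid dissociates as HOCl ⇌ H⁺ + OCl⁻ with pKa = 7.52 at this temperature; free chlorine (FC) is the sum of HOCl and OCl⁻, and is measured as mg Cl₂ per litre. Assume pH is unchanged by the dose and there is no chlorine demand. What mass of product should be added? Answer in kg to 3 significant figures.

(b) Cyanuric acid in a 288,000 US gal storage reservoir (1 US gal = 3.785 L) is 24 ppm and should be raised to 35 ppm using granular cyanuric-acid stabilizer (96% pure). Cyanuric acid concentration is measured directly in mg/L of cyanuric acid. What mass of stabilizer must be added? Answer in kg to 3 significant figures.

(a) 2.84 kg; (b) 12.5 kg

(a) Volume: 248 m³ = 248,000 L.
(a) [OCl⁻]/[HOCl] = 10^(pH − pKa) = 10^(7.93 − 7.52) = 2.57; fraction as HOCl = 1/(1 + 2.57) = 0.2801.
(a) Free chlorine required for 2.66 ppm HOCl: 2.66 / 0.2801 = 9.497 ppm.
(a) FC to add: 9.497 − 0.6 = 8.897 mg/L as Cl₂.
(a) Cl₂ equivalent: 8.897 mg/L × 248,000 L = 2207 g.
(a) Product at 77.8% available Cl: 2207 / 0.778 = 2836 g.

(b) Volume: 288,000 US gal × 3.785 L/gal = 1,090,080 L.
(b) CYA to add: (35 − 24) = 11 mg/L × 1,090,080 L = 11,990 g cyanuric acid.
(b) At 96% purity: 11,990 / 0.96 = 12,490 g product.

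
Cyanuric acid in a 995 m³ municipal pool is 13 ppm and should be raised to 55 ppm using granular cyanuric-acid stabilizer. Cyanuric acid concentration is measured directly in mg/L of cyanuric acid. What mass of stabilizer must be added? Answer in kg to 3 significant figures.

41.8 kg

Volume: 995 m³ = 995,000 L.
CYA to add: (55 − 13) = 42 mg/L × 995,000 L = 41,790 g cyanuric acid.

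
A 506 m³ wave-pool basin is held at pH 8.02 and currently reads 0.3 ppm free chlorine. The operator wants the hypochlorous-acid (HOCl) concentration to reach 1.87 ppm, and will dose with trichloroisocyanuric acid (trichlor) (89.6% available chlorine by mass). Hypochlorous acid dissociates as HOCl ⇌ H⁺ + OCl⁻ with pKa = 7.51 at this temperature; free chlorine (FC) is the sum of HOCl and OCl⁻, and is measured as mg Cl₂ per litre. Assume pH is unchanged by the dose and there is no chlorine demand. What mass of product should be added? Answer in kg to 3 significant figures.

Volume: 506 m³ = 506,000 L.
[OCl⁻]/[HOCl] = 10^(pH − pKa) = 10^(8.02 − 7.51) = 3.236; fraction as HOCl = 1/(1 + 3.236) = 0.2361.
Free chlorine required for 1.87 ppm HOCl: 1.87 / 0.2361 = 7.921 ppm.
FC to add: 7.921 − 0.3 = 7.621 mg/L as Cl₂.
Cl₂ equivalent: 7.621 mg/L × 506,000 L = 3856 g.
Product at 89.6% available Cl: 3856 / 0.896 = 4304 g.

4.30 kg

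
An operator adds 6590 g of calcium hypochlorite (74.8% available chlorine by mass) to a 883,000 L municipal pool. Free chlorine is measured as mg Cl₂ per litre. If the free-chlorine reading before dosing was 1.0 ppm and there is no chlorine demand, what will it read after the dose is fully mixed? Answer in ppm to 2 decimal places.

Available chlorine delivered: 6590 g × 0.748 = 4929 g as Cl₂.
Concentration rise: 4929 g / 883,000 L = 5.582 mg/L = 5.58 ppm.
Final FC: 1.0 + 5.58 = 6.58 ppm.

6.58 ppm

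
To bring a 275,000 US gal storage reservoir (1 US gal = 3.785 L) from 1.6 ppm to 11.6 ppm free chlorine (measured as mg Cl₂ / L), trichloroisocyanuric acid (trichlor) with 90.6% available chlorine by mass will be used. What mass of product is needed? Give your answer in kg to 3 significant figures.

11.5 kg

Volume: 275,000 US gal × 3.785 L/gal = 1,040,875 L.
Chlorine deficit: 11.6 − 1.6 = 10 ppm = 10 mg/L as Cl₂.
Cl₂ equivalent needed: 10 mg/L × 1,040,875 L = 10,410,000 mg = 10,410 g.
Product at 90.6% available chlorine: 10,410 / 0.906 = 11,490 g.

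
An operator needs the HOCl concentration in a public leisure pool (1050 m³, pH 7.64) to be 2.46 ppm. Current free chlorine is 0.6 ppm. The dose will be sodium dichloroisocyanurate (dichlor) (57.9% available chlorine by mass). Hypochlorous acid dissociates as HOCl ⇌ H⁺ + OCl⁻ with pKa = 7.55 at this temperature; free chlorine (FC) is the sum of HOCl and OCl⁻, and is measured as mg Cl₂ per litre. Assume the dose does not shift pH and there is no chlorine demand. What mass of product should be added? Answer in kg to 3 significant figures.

Volume: 1050 m³ = 1,050,000 L.
[OCl⁻]/[HOCl] = 10^(pH − pKa) = 10^(7.64 − 7.55) = 1.23; fraction as HOCl = 1/(1 + 1.23) = 0.4484.
Free chlorine required for 2.46 ppm HOCl: 2.46 / 0.4484 = 5.486 ppm.
FC to add: 5.486 − 0.6 = 4.886 mg/L as Cl₂.
Cl₂ equivalent: 4.886 mg/L × 1,050,000 L = 5131 g.
Product at 57.9% available Cl: 5131 / 0.579 = 8861 g.

8.86 kg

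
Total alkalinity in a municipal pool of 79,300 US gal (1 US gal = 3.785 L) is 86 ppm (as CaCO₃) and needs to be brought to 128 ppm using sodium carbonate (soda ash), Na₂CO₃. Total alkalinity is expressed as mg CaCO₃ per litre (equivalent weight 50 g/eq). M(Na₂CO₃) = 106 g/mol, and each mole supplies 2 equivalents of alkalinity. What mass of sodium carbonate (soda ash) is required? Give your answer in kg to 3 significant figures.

13.4 kg

Volume: 79,300 US gal × 3.785 L/gal = 300,150 L.
Alkalinity to add: (128 − 86) = 42 mg/L as CaCO₃ × 300,150 L = 12,610 g as CaCO₃.
Equivalents: 12,610 g ÷ 50 g/eq = 252.1 eq.
Each mole of Na₂CO₃ supplies 2 eq, so 252.1 / 2 = 126.1 mol.
Mass: 126.1 mol × 106 g/mol = 13,360 g.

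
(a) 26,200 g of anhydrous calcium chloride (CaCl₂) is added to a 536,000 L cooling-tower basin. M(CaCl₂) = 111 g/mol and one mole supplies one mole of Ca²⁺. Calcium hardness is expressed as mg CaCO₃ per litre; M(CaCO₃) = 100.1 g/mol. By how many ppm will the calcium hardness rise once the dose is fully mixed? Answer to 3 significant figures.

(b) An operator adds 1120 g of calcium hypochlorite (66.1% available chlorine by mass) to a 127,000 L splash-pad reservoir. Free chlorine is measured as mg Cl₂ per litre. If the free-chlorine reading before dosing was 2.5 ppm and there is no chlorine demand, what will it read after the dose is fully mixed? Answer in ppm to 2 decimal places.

(a) 44.1 ppm; (b) 8.33 ppm

(a) Moles of Ca²⁺: 26,200 g ÷ 111 g/mol = 236 mol.
(a) As CaCO₃: 236 mol × 100.1 g/mol = 23,630 g.
(a) Rise: 23,630 g / 536,000 L × 1000 = 44.08 mg/L.

(b) Available chlorine delivered: 1120 g × 0.661 = 740.3 g as Cl₂.
(b) Concentration rise: 740.3 g / 127,000 L = 5.829 mg/L = 5.83 ppm.
(b) Final FC: 2.5 + 5.83 = 8.33 ppm.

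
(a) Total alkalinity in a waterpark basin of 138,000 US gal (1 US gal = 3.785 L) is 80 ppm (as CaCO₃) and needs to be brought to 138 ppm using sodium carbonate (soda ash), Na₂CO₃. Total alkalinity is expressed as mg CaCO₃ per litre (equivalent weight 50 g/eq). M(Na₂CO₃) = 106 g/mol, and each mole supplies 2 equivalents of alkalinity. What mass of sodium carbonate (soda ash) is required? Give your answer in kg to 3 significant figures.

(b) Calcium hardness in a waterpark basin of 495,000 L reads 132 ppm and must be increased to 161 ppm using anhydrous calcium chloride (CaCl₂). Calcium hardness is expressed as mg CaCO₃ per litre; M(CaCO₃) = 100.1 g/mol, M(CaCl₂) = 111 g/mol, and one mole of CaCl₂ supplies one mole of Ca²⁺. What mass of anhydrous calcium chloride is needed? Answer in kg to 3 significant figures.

(a) 32.1 kg; (b) 15.9 kg

(a) Volume: 138,000 US gal × 3.785 L/gal = 522,330 L.
(a) Alkalinity to add: (138 − 80) = 58 mg/L as CaCO₃ × 522,330 L = 30,300 g as CaCO₃.
(a) Equivalents: 30,300 g ÷ 50 g/eq = 605.9 eq.
(a) Each mole of Na₂CO₃ supplies 2 eq, so 605.9 / 2 = 303 mol.
(a) Mass: 303 mol × 106 g/mol = 32,110 g.

(b) Hardness to add: (161 − 132) = 29 mg/L as CaCO₃ × 495,000 L = 14,360 g as CaCO₃.
(b) Moles of Ca²⁺ (1 mol Ca²⁺ ≡ 1 mol CaCO₃): 14,360 / 100.1 g/mol = 143.4 mol.
(b) Mass of CaCl₂: 143.4 × 111 = 15,920 g.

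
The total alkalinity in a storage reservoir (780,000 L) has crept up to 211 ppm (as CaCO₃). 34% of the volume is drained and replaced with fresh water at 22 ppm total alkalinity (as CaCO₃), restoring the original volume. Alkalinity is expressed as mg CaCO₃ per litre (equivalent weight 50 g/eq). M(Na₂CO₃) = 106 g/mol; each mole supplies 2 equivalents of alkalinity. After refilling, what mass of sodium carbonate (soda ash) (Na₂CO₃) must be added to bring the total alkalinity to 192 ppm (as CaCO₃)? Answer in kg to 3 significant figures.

37.4 kg

After draining 34% and refilling: 211 × 0.66 + 22 × 0.34 = 146.74 ppm.
Deficit to target: 192 − 146.74 = 45.26 mg/L.
As CaCO₃: 45.26 mg/L × 780,000 L = 35,300 g; ÷ 50 g/eq ÷ 2 = 353 mol Na₂CO₃.
Mass: 353 × 106 = 37,420 g.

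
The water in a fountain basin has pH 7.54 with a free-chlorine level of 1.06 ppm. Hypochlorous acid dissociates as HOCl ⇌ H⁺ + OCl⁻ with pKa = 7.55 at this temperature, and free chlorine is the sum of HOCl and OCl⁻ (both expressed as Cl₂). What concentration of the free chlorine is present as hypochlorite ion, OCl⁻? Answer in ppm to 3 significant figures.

[OCl⁻]/[HOCl] = 10^(pH − pKa) = 10^(7.54 − 7.55) = 10^-0.01 = 0.9772.
Fraction as HOCl = 1 / (1 + 0.9772) = 0.5058.
OCl⁻ = (1 − 0.5058) × 1.06 ppm = 0.5239 ppm.

0.524 ppm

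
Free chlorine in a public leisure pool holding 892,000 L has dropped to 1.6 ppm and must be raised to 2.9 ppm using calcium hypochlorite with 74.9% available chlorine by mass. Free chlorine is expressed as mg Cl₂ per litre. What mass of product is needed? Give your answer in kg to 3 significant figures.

Chlorine deficit: 2.9 − 1.6 = 1.3 ppm = 1.3 mg/L as Cl₂.
Cl₂ equivalent needed: 1.3 mg/L × 892,000 L = 1,160,000 mg = 1160 g.
Product at 74.9% available chlorine: 1160 / 0.749 = 1548 g.

1.55 kg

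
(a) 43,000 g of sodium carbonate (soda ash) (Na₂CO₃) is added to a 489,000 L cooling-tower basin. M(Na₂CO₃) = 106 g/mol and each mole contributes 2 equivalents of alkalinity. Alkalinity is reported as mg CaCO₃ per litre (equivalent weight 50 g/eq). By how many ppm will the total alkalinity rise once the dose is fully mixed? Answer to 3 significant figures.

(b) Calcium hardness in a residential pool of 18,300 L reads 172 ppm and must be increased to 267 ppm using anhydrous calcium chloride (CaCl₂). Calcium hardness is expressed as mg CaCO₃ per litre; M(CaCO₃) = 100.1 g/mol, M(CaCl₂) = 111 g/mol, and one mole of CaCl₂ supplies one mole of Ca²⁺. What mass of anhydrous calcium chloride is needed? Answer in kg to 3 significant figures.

(a) 83.0 ppm; (b) 1.93 kg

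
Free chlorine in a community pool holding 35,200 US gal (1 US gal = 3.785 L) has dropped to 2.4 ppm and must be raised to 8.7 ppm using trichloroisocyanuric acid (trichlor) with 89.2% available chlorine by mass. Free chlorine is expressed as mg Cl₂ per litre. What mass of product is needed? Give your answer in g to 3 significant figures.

941 g

Volume: 35,200 US gal × 3.785 L/gal = 133,232 L.
Chlorine deficit: 8.7 − 2.4 = 6.3 ppm = 6.3 mg/L as Cl₂.
Cl₂ equivalent needed: 6.3 mg/L × 133,232 L = 839,400 mg = 839.4 g.
Product at 89.2% available chlorine: 839.4 / 0.892 = 941 g.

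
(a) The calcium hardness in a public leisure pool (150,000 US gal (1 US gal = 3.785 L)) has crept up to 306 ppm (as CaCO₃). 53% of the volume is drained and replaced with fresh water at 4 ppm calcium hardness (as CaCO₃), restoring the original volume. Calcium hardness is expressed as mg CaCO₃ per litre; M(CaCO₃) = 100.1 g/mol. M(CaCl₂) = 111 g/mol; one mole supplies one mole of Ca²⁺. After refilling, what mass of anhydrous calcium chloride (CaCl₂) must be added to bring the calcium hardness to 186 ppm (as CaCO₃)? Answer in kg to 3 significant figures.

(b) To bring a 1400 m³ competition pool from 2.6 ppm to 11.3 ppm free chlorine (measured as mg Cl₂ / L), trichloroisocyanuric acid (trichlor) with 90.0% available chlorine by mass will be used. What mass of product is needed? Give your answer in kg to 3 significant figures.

(a) 25.2 kg; (b) 13.5 kg

(a) Volume: 150,000 US gal × 3.785 L/gal = 567,750 L.
(a) After draining 53% and refilling: 306 × 0.47 + 4 × 0.53 = 145.94 ppm.
(a) Deficit to target: 186 − 145.94 = 40.06 mg/L.
(a) As CaCO₃: 40.06 mg/L × 567,750 L = 22,740 g; ÷ 100.1 = 227.2 mol Ca²⁺.
(a) Mass: 227.2 × 111 = 25,220 g.

(b) Volume: 1400 m³ = 1,400,000 L.
(b) Chlorine deficit: 11.3 − 2.6 = 8.7 ppm = 8.7 mg/L as Cl₂.
(b) Cl₂ equivalent needed: 8.7 mg/L × 1,400,000 L = 12,180,000 mg = 12,180 g.
(b) Product at 90.0% available chlorine: 12,180 / 0.9 = 13,530 g.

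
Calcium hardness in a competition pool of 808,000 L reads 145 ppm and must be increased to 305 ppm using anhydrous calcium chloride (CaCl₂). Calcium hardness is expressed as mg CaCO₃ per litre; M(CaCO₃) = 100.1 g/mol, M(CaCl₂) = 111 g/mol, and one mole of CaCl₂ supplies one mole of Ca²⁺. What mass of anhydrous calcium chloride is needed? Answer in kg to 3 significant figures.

Hardness to add: (305 − 145) = 160 mg/L as CaCO₃ × 808,000 L = 129,300 g as CaCO₃.
Moles of Ca²⁺ (1 mol Ca²⁺ ≡ 1 mol CaCO₃): 129,300 / 100.1 g/mol = 1292 mol.
Mass of CaCl₂: 1292 × 111 = 143,400 g.

143 kg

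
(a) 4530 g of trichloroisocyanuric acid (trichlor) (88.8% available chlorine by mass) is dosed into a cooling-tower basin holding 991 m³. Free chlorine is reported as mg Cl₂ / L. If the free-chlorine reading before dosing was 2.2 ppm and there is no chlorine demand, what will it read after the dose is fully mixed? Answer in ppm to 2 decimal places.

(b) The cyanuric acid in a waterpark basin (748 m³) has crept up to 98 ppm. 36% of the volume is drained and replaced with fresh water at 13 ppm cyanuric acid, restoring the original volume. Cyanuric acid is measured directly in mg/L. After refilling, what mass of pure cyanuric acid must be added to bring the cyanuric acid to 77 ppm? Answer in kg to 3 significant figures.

(a) Volume: 991 m³ = 991,000 L.
(a) Available chlorine delivered: 4530 g × 0.888 = 4023 g as Cl₂.
(a) Concentration rise: 4023 g / 991,000 L = 4.059 mg/L = 4.06 ppm.
(a) Final FC: 2.2 + 4.06 = 6.26 ppm.

(b) Volume: 748 m³ = 748,000 L.
(b) After draining 36% and refilling: 98 × 0.64 + 13 × 0.36 = 67.4 ppm.
(b) Deficit to target: 77 − 67.4 = 9.6 mg/L.
(b) Mass: 9.6 mg/L × 748,000 L = 7181 g cyanuric acid.

(a) 6.26 ppm; (b) 7.18 kg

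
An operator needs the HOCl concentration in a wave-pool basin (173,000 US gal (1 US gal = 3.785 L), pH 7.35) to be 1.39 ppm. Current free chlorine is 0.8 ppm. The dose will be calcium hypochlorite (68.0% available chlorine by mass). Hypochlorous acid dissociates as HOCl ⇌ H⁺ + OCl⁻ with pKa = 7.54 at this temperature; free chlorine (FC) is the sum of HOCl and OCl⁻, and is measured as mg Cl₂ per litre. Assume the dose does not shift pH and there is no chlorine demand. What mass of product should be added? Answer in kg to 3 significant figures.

Volume: 173,000 US gal × 3.785 L/gal = 654,805 L.
[OCl⁻]/[HOCl] = 10^(pH − pKa) = 10^(7.35 − 7.54) = 0.6457; fraction as HOCl = 1/(1 + 0.6457) = 0.6077.
Free chlorine required for 1.39 ppm HOCl: 1.39 / 0.6077 = 2.287 ppm.
FC to add: 2.287 − 0.8 = 1.487 mg/L as Cl₂.
Cl₂ equivalent: 1.487 mg/L × 654,805 L = 974 g.
Product at 68.0% available Cl: 974 / 0.68 = 1432 g.

1.43 kg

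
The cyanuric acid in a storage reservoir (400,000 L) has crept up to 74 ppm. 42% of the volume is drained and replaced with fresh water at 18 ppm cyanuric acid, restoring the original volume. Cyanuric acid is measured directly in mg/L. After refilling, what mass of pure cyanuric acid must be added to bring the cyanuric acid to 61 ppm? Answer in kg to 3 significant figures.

4.21 kg

After draining 42% and refilling: 74 × 0.58 + 18 × 0.42 = 50.48 ppm.
Deficit to target: 61 − 50.48 = 10.52 mg/L.
Mass: 10.52 mg/L × 400,000 L = 4208 g cyanuric acid.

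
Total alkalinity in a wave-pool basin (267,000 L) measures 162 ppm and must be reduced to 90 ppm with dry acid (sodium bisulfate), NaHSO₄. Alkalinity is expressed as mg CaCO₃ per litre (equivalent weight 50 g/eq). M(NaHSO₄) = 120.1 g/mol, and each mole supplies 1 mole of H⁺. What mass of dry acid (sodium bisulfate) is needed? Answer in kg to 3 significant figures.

Alkalinity to neutralize: (162 − 90) = 72 mg/L as CaCO₃ × 267,000 L = 19,220 g as CaCO₃.
Equivalents of H⁺ required: 19,220 ÷ 50 g/eq = 384.5 eq = 384.5 mol NaHSO₄.
Mass of NaHSO₄: 384.5 × 120.1 = 46,180 g.

46.2 kg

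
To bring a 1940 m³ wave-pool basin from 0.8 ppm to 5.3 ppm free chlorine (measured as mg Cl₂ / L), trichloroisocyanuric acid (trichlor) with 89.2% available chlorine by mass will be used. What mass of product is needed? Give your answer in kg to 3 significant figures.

9.79 kg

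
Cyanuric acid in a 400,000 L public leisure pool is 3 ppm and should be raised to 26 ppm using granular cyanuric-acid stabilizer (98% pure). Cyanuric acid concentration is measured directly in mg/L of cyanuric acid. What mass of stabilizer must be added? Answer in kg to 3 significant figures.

CYA to add: (26 − 3) = 23 mg/L × 400,000 L = 9200 g cyanuric acid.
At 98% purity: 9200 / 0.98 = 9388 g product.

9.39 kg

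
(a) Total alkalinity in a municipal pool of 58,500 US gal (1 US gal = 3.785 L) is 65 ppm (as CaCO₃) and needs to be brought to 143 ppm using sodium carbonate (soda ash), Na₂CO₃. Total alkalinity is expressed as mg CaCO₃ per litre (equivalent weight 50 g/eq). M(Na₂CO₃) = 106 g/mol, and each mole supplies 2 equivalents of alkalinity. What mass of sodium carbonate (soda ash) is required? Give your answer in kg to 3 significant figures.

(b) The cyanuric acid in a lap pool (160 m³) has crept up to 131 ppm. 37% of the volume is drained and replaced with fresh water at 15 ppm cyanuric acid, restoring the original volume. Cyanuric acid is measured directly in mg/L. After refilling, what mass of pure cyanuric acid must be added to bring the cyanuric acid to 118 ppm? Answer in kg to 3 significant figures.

(a) Volume: 58,500 US gal × 3.785 L/gal = 221,422 L.
(a) Alkalinity to add: (143 − 65) = 78 mg/L as CaCO₃ × 221,422 L = 17,270 g as CaCO₃.
(a) Equivalents: 17,270 g ÷ 50 g/eq = 345.4 eq.
(a) Each mole of Na₂CO₃ supplies 2 eq, so 345.4 / 2 = 172.7 mol.
(a) Mass: 172.7 mol × 106 g/mol = 18,310 g.

(b) Volume: 160 m³ = 160,000 L.
(b) After draining 37% and refilling: 131 × 0.63 + 15 × 0.37 = 88.08 ppm.
(b) Deficit to target: 118 − 88.08 = 29.92 mg/L.
(b) Mass: 29.92 mg/L × 160,000 L = 4787 g cyanuric acid.

(a) 18.3 kg; (b) 4.79 kg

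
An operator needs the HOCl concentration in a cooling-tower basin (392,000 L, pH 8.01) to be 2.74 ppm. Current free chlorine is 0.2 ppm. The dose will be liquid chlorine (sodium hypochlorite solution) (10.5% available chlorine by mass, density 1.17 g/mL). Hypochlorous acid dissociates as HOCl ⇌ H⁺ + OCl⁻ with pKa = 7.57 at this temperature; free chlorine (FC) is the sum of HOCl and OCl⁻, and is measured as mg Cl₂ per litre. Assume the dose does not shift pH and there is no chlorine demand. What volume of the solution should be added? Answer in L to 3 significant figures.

32.2 L

[OCl⁻]/[HOCl] = 10^(pH − pKa) = 10^(8.01 − 7.57) = 2.754; fraction as HOCl = 1/(1 + 2.754) = 0.2664.
Free chlorine required for 2.74 ppm HOCl: 2.74 / 0.2664 = 10.29 ppm.
FC to add: 10.29 − 0.2 = 10.09 mg/L as Cl₂.
Cl₂ equivalent: 10.09 mg/L × 392,000 L = 3954 g.
Product at 10.5% available Cl: 3954 / 0.105 = 37,660 g.
Volume: 37,660 g ÷ 1.17 g/mL = 32,190 mL.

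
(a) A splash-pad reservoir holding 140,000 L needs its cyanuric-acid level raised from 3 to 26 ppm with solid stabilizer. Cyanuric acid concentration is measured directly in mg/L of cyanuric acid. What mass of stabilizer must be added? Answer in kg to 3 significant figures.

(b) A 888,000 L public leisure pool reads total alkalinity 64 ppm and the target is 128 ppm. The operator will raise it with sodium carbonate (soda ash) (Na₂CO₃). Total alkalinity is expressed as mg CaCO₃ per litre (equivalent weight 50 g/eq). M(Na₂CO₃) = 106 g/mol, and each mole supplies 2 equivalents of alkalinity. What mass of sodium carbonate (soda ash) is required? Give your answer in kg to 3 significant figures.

(a) 3.22 kg; (b) 60.2 kg

(a) CYA to add: (26 − 3) = 23 mg/L × 140,000 L = 3220 g cyanuric acid.

(b) Alkalinity to add: (128 − 64) = 64 mg/L as CaCO₃ × 888,000 L = 56,830 g as CaCO₃.
(b) Equivalents: 56,830 g ÷ 50 g/eq = 1137 eq.
(b) Each mole of Na₂CO₃ supplies 2 eq, so 1137 / 2 = 568.3 mol.
(b) Mass: 568.3 mol × 106 g/mol = 60,240 g.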